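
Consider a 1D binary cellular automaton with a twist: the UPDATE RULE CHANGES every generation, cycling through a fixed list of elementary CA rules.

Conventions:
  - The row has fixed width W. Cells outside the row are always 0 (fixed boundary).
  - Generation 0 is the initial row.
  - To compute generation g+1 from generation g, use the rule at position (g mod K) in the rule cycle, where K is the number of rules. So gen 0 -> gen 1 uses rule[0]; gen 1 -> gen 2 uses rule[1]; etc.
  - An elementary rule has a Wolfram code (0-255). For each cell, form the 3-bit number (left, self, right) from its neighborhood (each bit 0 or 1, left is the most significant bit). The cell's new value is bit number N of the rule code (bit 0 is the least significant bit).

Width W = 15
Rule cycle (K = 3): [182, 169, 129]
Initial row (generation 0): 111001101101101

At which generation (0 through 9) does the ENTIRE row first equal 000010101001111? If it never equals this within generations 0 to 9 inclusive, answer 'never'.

Gen 0: 111001101101101
Gen 1 (rule 182): 010110010010011
Gen 2 (rule 169): 001100000000010
Gen 3 (rule 129): 100001111111000
Gen 4 (rule 182): 110010111110100
Gen 5 (rule 169): 100001111101001
Gen 6 (rule 129): 001100111000000
Gen 7 (rule 182): 010011010100000
Gen 8 (rule 169): 000010101001111
Gen 9 (rule 129): 111000000000110

Answer: 8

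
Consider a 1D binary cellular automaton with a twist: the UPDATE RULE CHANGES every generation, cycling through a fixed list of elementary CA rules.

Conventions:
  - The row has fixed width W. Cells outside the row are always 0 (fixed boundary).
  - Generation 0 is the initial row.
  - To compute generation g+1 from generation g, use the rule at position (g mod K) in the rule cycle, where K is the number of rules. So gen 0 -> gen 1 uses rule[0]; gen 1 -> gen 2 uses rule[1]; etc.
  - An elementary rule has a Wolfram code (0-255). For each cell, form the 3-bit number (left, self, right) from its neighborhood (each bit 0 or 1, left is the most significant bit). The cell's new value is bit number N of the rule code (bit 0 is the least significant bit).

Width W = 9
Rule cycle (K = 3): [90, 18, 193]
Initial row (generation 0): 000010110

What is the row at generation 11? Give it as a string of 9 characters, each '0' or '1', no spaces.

Gen 0: 000010110
Gen 1 (rule 90): 000100111
Gen 2 (rule 18): 001011000
Gen 3 (rule 193): 100001011
Gen 4 (rule 90): 010010011
Gen 5 (rule 18): 101101100
Gen 6 (rule 193): 000100101
Gen 7 (rule 90): 001011000
Gen 8 (rule 18): 010000100
Gen 9 (rule 193): 000110001
Gen 10 (rule 90): 001111010
Gen 11 (rule 18): 010000001

Answer: 010000001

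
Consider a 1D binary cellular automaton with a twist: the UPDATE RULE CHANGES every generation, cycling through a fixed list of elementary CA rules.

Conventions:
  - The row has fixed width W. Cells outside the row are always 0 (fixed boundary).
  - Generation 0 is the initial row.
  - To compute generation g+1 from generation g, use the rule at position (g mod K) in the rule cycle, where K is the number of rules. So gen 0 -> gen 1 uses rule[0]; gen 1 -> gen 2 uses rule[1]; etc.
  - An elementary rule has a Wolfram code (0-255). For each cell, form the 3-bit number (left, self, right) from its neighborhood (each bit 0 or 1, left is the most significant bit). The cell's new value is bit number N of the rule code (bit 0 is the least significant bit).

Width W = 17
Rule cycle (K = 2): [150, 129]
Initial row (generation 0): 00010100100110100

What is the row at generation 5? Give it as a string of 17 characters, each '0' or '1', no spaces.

Answer: 00111000001001100

Derivation:
Gen 0: 00010100100110100
Gen 1 (rule 150): 00110111111000110
Gen 2 (rule 129): 10000011110010000
Gen 3 (rule 150): 11000101101111000
Gen 4 (rule 129): 00010000000110011
Gen 5 (rule 150): 00111000001001100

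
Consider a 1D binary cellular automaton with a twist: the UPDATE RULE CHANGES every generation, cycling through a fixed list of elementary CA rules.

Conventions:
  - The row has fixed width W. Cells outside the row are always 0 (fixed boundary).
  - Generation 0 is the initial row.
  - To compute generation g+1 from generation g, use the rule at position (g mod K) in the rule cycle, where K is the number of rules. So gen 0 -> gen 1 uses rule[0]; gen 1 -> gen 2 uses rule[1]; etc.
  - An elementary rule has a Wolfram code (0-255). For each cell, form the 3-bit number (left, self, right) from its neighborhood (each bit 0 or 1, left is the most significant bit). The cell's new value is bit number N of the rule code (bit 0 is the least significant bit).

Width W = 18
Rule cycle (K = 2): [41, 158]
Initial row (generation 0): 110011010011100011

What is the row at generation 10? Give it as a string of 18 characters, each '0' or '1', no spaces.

Answer: 101010001101011010

Derivation:
Gen 0: 110011010011100011
Gen 1 (rule 41): 100010100010001010
Gen 2 (rule 158): 110110110111011011
Gen 3 (rule 41): 101101101100110110
Gen 4 (rule 158): 101001001011100101
Gen 5 (rule 41): 010000000110000010
Gen 6 (rule 158): 111000001101000111
Gen 7 (rule 41): 100011101010010100
Gen 8 (rule 158): 110111001011110110
Gen 9 (rule 41): 101100000110001100
Gen 10 (rule 158): 101010001101011010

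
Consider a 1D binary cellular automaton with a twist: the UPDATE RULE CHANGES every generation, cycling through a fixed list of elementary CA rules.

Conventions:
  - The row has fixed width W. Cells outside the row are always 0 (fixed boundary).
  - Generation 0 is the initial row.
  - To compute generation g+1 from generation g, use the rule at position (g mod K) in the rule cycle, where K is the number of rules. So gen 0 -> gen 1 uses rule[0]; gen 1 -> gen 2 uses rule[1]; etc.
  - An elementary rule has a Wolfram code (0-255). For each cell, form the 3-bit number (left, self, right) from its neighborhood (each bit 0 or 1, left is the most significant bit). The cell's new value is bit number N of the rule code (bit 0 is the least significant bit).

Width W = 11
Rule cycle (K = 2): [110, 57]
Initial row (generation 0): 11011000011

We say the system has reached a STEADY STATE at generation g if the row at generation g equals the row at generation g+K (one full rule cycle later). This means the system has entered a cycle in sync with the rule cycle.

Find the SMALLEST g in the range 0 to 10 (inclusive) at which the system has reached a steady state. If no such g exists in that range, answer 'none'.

Answer: none

Derivation:
Gen 0: 11011000011
Gen 1 (rule 110): 11111000111
Gen 2 (rule 57): 10000110100
Gen 3 (rule 110): 10001111100
Gen 4 (rule 57): 01101000011
Gen 5 (rule 110): 11111000111
Gen 6 (rule 57): 10000110100
Gen 7 (rule 110): 10001111100
Gen 8 (rule 57): 01101000011
Gen 9 (rule 110): 11111000111
Gen 10 (rule 57): 10000110100
Gen 11 (rule 110): 10001111100
Gen 12 (rule 57): 01101000011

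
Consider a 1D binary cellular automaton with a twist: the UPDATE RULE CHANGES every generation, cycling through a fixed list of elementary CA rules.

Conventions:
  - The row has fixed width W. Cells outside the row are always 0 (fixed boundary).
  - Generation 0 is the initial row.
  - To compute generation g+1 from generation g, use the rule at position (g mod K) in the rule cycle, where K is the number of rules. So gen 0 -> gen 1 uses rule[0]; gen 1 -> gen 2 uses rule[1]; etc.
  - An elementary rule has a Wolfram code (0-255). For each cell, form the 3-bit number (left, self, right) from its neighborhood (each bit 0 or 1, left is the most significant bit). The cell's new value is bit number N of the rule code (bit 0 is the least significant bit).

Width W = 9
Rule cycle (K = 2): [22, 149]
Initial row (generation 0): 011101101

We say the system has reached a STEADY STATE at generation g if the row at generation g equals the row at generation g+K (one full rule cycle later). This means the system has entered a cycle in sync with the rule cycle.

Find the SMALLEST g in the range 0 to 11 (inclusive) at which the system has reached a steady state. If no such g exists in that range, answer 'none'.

Gen 0: 011101101
Gen 1 (rule 22): 100000001
Gen 2 (rule 149): 111111101
Gen 3 (rule 22): 000000001
Gen 4 (rule 149): 111111101
Gen 5 (rule 22): 000000001
Gen 6 (rule 149): 111111101
Gen 7 (rule 22): 000000001
Gen 8 (rule 149): 111111101
Gen 9 (rule 22): 000000001
Gen 10 (rule 149): 111111101
Gen 11 (rule 22): 000000001
Gen 12 (rule 149): 111111101
Gen 13 (rule 22): 000000001

Answer: 2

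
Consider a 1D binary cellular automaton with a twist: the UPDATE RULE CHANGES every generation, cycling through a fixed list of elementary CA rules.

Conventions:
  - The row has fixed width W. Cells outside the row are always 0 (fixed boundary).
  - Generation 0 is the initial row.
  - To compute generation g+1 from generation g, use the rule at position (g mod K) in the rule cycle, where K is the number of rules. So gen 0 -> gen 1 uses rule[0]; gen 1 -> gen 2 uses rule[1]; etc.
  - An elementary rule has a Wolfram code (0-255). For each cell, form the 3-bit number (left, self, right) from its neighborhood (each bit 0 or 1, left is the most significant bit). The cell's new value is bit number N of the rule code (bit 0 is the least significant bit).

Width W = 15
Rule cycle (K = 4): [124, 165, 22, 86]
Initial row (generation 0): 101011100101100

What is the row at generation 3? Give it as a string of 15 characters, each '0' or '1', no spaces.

Answer: 100001111000010

Derivation:
Gen 0: 101011100101100
Gen 1 (rule 124): 111110110111110
Gen 2 (rule 165): 011101001011100
Gen 3 (rule 22): 100001111000010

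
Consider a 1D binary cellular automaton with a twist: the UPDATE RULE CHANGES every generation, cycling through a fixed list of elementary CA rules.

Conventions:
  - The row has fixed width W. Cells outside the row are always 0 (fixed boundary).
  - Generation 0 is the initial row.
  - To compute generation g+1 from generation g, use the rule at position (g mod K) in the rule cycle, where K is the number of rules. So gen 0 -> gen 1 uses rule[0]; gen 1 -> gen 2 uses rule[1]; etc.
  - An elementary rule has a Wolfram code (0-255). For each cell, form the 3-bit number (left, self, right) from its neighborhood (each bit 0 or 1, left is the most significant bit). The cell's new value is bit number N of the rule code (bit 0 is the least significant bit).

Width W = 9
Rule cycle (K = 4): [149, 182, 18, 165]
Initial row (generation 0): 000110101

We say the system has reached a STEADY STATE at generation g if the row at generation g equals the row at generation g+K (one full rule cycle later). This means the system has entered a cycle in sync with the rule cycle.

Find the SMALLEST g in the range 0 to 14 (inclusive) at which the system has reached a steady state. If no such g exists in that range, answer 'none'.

Answer: 2

Derivation:
Gen 0: 000110101
Gen 1 (rule 149): 110000101
Gen 2 (rule 182): 001001111
Gen 3 (rule 18): 010110000
Gen 4 (rule 165): 011000111
Gen 5 (rule 149): 000110010
Gen 6 (rule 182): 001001111
Gen 7 (rule 18): 010110000
Gen 8 (rule 165): 011000111
Gen 9 (rule 149): 000110010
Gen 10 (rule 182): 001001111
Gen 11 (rule 18): 010110000
Gen 12 (rule 165): 011000111
Gen 13 (rule 149): 000110010
Gen 14 (rule 182): 001001111
Gen 15 (rule 18): 010110000
Gen 16 (rule 165): 011000111
Gen 17 (rule 149): 000110010
Gen 18 (rule 182): 001001111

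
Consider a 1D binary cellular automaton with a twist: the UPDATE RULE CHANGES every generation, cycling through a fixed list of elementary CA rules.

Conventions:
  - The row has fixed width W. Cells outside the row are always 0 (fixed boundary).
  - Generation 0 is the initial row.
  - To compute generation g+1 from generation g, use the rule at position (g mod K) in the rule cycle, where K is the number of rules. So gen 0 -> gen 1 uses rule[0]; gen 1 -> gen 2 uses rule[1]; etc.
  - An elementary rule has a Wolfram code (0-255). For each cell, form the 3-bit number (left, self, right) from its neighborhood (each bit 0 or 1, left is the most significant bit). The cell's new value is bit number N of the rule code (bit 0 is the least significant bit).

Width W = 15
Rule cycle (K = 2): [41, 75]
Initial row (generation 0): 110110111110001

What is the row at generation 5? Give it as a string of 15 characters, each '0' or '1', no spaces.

Gen 0: 110110111110001
Gen 1 (rule 41): 101101100000100
Gen 2 (rule 75): 001101101111001
Gen 3 (rule 41): 101011011000000
Gen 4 (rule 75): 000011011011111
Gen 5 (rule 41): 111010110110000

Answer: 111010110110000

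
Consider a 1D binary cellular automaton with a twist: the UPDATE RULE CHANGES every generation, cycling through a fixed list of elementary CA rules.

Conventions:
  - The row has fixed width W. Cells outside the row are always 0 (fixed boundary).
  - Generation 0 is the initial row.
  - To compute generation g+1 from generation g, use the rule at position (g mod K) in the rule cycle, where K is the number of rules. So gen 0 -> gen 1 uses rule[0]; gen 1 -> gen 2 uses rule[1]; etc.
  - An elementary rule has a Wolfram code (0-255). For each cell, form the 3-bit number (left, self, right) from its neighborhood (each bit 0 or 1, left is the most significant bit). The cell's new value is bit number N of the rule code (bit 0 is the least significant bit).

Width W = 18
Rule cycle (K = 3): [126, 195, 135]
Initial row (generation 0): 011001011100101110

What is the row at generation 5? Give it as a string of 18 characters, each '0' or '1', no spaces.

Answer: 011011011111001111

Derivation:
Gen 0: 011001011100101110
Gen 1 (rule 126): 111111110111111011
Gen 2 (rule 195): 011111110011111001
Gen 3 (rule 135): 101111100101110011
Gen 4 (rule 126): 111000111111011111
Gen 5 (rule 195): 011011011111001111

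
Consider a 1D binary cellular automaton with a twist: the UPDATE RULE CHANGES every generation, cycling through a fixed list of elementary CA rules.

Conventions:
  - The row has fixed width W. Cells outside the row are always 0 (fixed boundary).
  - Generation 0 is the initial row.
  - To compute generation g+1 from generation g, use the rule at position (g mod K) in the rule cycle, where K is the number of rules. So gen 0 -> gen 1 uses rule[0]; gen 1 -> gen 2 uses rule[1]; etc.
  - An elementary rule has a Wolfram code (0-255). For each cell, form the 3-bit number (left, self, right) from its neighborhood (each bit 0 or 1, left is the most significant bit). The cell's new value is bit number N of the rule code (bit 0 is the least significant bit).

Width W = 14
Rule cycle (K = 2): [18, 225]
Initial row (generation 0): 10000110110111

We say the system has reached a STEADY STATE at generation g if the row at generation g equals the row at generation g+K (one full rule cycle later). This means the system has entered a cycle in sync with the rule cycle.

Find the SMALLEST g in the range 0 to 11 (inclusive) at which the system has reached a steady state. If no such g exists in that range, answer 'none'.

Gen 0: 10000110110111
Gen 1 (rule 18): 01001000000000
Gen 2 (rule 225): 00000011111111
Gen 3 (rule 18): 00000100000000
Gen 4 (rule 225): 11110001111111
Gen 5 (rule 18): 00001010000000
Gen 6 (rule 225): 11100100111111
Gen 7 (rule 18): 00011011000000
Gen 8 (rule 225): 11001101011111
Gen 9 (rule 18): 00110000000000
Gen 10 (rule 225): 10010111111111
Gen 11 (rule 18): 01100000000000
Gen 12 (rule 225): 00101111111111
Gen 13 (rule 18): 01000000000000

Answer: none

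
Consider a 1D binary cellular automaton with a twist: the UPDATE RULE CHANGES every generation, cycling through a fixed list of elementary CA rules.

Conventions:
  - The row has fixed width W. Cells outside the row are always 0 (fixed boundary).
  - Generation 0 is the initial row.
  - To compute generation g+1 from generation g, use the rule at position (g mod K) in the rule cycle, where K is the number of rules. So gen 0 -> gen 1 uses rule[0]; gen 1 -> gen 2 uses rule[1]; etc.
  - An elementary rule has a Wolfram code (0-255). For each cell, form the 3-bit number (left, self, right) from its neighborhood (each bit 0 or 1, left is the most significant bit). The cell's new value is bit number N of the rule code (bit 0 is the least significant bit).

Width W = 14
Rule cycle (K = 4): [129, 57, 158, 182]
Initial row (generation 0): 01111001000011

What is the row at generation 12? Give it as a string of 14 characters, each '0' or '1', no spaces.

Answer: 01110111101101

Derivation:
Gen 0: 01111001000011
Gen 1 (rule 129): 00110000011000
Gen 2 (rule 57): 10101111010111
Gen 3 (rule 158): 10101110010110
Gen 4 (rule 182): 11110101111001
Gen 5 (rule 129): 01100000110000
Gen 6 (rule 57): 01011110101111
Gen 7 (rule 158): 11011100101110
Gen 8 (rule 182): 00101011110101
Gen 9 (rule 129): 10000001100000
Gen 10 (rule 57): 01111101011111
Gen 11 (rule 158): 11111001011110
Gen 12 (rule 182): 01110111101101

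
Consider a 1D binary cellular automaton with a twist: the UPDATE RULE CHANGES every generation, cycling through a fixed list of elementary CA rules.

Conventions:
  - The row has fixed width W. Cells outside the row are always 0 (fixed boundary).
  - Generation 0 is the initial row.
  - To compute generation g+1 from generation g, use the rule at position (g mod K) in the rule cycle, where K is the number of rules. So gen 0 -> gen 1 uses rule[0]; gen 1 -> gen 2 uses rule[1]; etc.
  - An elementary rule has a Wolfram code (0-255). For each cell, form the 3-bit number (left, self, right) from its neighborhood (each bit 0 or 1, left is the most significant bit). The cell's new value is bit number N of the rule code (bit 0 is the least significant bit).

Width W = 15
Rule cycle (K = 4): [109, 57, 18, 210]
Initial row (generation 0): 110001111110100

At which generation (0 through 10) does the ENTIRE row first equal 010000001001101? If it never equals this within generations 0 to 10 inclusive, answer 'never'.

Gen 0: 110001111110100
Gen 1 (rule 109): 110101000011101
Gen 2 (rule 57): 101010111010010
Gen 3 (rule 18): 000000000001101
Gen 4 (rule 210): 000000000010100
Gen 5 (rule 109): 111111111011101
Gen 6 (rule 57): 100000000110010
Gen 7 (rule 18): 010000001001101
Gen 8 (rule 210): 101000010110100
Gen 9 (rule 109): 111011011111101
Gen 10 (rule 57): 100110110000010

Answer: 7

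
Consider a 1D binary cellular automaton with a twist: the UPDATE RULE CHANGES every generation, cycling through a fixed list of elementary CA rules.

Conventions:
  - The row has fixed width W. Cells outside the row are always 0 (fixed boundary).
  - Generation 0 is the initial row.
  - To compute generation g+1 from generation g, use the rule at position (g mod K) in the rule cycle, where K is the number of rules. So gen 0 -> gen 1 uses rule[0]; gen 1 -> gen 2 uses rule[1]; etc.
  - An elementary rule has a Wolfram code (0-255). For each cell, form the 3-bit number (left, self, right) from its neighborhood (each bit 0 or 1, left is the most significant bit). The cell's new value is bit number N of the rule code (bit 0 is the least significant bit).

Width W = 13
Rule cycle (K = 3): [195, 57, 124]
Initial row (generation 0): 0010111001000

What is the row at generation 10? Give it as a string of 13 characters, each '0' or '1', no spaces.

Answer: 1011110111111

Derivation:
Gen 0: 0010111001000
Gen 1 (rule 195): 1100011010011
Gen 2 (rule 57): 1011010101010
Gen 3 (rule 124): 1111111111111
Gen 4 (rule 195): 0111111111111
Gen 5 (rule 57): 0100000000000
Gen 6 (rule 124): 0110000000000
Gen 7 (rule 195): 1010111111111
Gen 8 (rule 57): 0101100000000
Gen 9 (rule 124): 0111110000000
Gen 10 (rule 195): 1011110111111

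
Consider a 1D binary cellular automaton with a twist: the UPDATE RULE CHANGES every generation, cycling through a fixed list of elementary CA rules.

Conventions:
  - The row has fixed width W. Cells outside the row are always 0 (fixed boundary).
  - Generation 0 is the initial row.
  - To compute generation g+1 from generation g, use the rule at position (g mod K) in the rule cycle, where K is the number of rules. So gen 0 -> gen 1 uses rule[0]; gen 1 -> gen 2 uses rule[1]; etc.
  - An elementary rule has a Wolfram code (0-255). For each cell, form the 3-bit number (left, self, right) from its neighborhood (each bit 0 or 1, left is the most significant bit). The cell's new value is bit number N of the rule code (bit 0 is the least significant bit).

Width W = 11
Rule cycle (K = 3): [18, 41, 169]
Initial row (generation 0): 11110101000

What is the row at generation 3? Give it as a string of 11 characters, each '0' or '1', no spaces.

Answer: 11111100100

Derivation:
Gen 0: 11110101000
Gen 1 (rule 18): 00000000100
Gen 2 (rule 41): 11111110001
Gen 3 (rule 169): 11111100100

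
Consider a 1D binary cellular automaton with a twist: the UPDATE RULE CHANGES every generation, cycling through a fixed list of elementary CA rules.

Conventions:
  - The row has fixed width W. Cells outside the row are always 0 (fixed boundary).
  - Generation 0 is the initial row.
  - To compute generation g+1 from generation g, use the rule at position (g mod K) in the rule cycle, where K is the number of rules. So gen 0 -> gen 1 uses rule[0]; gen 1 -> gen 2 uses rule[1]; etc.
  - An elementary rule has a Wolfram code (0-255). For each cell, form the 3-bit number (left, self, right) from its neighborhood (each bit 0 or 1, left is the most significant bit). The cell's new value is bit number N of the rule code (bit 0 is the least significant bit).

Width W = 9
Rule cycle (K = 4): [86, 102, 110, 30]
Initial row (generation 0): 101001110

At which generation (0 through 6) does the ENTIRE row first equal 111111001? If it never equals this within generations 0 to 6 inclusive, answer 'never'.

Answer: never

Derivation:
Gen 0: 101001110
Gen 1 (rule 86): 101110011
Gen 2 (rule 102): 110010101
Gen 3 (rule 110): 110111111
Gen 4 (rule 30): 100100000
Gen 5 (rule 86): 111110000
Gen 6 (rule 102): 000010000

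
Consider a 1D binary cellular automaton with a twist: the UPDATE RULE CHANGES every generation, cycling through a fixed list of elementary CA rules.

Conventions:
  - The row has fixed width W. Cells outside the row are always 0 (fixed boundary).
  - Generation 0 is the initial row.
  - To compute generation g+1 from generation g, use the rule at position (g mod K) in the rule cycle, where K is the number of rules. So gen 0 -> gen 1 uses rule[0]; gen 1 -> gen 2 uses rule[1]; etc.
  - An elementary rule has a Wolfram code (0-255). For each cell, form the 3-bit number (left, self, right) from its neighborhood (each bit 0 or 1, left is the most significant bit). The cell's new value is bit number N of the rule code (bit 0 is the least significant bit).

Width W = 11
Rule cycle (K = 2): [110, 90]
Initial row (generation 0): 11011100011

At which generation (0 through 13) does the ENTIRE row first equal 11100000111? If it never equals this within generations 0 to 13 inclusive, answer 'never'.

Answer: 8

Derivation:
Gen 0: 11011100011
Gen 1 (rule 110): 11110100111
Gen 2 (rule 90): 10010011101
Gen 3 (rule 110): 10110110111
Gen 4 (rule 90): 00110110101
Gen 5 (rule 110): 01111111111
Gen 6 (rule 90): 11000000001
Gen 7 (rule 110): 11000000011
Gen 8 (rule 90): 11100000111
Gen 9 (rule 110): 10100001101
Gen 10 (rule 90): 00010011100
Gen 11 (rule 110): 00110110100
Gen 12 (rule 90): 01110110010
Gen 13 (rule 110): 11011110110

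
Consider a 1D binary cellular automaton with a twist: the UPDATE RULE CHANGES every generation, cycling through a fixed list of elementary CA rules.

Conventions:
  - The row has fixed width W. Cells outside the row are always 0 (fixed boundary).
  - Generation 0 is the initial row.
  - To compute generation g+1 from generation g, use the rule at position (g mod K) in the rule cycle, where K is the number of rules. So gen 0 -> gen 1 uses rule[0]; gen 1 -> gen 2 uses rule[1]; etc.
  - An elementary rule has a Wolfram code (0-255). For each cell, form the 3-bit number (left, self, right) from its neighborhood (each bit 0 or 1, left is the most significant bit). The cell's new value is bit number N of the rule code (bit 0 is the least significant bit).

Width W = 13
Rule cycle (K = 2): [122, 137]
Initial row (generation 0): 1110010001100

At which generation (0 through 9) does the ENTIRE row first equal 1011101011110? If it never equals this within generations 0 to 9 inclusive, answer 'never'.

Answer: 1

Derivation:
Gen 0: 1110010001100
Gen 1 (rule 122): 1011101011110
Gen 2 (rule 137): 0011000011100
Gen 3 (rule 122): 0111100110110
Gen 4 (rule 137): 0111000100100
Gen 5 (rule 122): 1101101011010
Gen 6 (rule 137): 1001000010000
Gen 7 (rule 122): 0110100101000
Gen 8 (rule 137): 0100000000011
Gen 9 (rule 122): 1010000000111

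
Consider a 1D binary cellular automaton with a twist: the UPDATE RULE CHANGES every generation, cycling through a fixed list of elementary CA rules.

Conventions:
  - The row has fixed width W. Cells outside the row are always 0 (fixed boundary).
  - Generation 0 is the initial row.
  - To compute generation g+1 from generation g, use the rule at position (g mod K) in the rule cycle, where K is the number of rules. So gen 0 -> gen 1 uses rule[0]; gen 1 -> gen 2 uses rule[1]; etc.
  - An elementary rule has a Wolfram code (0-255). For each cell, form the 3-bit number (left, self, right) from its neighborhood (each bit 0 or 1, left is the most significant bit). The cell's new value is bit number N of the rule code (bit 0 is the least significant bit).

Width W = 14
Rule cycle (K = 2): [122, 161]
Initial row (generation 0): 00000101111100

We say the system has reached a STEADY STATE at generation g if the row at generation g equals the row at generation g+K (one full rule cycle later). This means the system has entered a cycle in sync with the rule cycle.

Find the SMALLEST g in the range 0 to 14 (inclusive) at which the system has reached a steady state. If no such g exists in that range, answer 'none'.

Gen 0: 00000101111100
Gen 1 (rule 122): 00001011000110
Gen 2 (rule 161): 11100100010000
Gen 3 (rule 122): 10111010101000
Gen 4 (rule 161): 01010101010011
Gen 5 (rule 122): 10101010101111
Gen 6 (rule 161): 01010101010110
Gen 7 (rule 122): 10101010101111
Gen 8 (rule 161): 01010101010110
Gen 9 (rule 122): 10101010101111
Gen 10 (rule 161): 01010101010110
Gen 11 (rule 122): 10101010101111
Gen 12 (rule 161): 01010101010110
Gen 13 (rule 122): 10101010101111
Gen 14 (rule 161): 01010101010110
Gen 15 (rule 122): 10101010101111
Gen 16 (rule 161): 01010101010110

Answer: 5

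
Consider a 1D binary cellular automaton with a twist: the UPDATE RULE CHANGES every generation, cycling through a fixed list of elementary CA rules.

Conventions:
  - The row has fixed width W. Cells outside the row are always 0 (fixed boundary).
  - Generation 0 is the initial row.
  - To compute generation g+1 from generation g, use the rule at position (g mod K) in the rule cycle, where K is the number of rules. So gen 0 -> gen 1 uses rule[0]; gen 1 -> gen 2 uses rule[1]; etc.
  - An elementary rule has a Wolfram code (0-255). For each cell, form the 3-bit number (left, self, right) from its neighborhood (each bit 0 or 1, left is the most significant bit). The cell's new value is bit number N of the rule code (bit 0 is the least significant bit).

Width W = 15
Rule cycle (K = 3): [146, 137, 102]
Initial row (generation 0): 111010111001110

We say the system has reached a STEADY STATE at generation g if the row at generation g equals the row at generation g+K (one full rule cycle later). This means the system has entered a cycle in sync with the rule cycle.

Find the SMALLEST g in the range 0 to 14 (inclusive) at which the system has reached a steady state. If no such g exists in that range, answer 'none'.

Gen 0: 111010111001110
Gen 1 (rule 146): 010000010110101
Gen 2 (rule 137): 000111000100000
Gen 3 (rule 102): 001001001100000
Gen 4 (rule 146): 010110110010000
Gen 5 (rule 137): 000100100000111
Gen 6 (rule 102): 001101100001001
Gen 7 (rule 146): 010000010010110
Gen 8 (rule 137): 000111000000100
Gen 9 (rule 102): 001001000001100
Gen 10 (rule 146): 010110100010010
Gen 11 (rule 137): 000100001000000
Gen 12 (rule 102): 001100011000000
Gen 13 (rule 146): 010010100100000
Gen 14 (rule 137): 000000000001111
Gen 15 (rule 102): 000000000010001
Gen 16 (rule 146): 000000000101010
Gen 17 (rule 137): 111111110000000

Answer: none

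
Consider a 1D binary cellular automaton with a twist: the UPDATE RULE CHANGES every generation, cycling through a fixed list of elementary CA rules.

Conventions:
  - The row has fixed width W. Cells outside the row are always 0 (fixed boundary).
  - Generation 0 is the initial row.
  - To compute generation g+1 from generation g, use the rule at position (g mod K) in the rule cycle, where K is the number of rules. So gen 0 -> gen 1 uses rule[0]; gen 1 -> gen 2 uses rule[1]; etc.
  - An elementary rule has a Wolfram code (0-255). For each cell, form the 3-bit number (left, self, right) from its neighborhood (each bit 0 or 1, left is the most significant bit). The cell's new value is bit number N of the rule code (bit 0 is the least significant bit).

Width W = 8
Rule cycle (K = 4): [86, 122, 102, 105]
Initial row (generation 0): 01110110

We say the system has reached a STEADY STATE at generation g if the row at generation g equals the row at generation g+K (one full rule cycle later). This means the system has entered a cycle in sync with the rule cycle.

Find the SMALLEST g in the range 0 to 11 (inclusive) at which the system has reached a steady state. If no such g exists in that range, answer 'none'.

Answer: 2

Derivation:
Gen 0: 01110110
Gen 1 (rule 86): 10010011
Gen 2 (rule 122): 01101111
Gen 3 (rule 102): 10110001
Gen 4 (rule 105): 01110100
Gen 5 (rule 86): 10010110
Gen 6 (rule 122): 01101111
Gen 7 (rule 102): 10110001
Gen 8 (rule 105): 01110100
Gen 9 (rule 86): 10010110
Gen 10 (rule 122): 01101111
Gen 11 (rule 102): 10110001
Gen 12 (rule 105): 01110100
Gen 13 (rule 86): 10010110
Gen 14 (rule 122): 01101111
Gen 15 (rule 102): 10110001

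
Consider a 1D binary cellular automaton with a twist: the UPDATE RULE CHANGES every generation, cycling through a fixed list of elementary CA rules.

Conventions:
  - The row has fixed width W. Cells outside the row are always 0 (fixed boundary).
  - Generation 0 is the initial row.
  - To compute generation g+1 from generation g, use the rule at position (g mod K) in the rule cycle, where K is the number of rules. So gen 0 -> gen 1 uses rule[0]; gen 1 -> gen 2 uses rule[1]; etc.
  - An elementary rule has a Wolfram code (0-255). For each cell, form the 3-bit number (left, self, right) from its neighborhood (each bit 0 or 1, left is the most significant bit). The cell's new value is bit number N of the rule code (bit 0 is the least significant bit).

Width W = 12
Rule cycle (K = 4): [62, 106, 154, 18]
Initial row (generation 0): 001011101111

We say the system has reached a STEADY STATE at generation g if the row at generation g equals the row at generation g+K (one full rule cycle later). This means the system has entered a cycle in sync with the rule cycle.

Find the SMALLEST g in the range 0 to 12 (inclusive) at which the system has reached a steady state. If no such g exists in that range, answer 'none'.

Answer: none

Derivation:
Gen 0: 001011101111
Gen 1 (rule 62): 011110011000
Gen 2 (rule 106): 110010111000
Gen 3 (rule 154): 101100110100
Gen 4 (rule 18): 000011000010
Gen 5 (rule 62): 000110100111
Gen 6 (rule 106): 001111001101
Gen 7 (rule 154): 011110111000
Gen 8 (rule 18): 100000000100
Gen 9 (rule 62): 110000001110
Gen 10 (rule 106): 110000011010
Gen 11 (rule 154): 101000110001
Gen 12 (rule 18): 000101001010
Gen 13 (rule 62): 001111111111
Gen 14 (rule 106): 011000000001
Gen 15 (rule 154): 110100000010
Gen 16 (rule 18): 000010000101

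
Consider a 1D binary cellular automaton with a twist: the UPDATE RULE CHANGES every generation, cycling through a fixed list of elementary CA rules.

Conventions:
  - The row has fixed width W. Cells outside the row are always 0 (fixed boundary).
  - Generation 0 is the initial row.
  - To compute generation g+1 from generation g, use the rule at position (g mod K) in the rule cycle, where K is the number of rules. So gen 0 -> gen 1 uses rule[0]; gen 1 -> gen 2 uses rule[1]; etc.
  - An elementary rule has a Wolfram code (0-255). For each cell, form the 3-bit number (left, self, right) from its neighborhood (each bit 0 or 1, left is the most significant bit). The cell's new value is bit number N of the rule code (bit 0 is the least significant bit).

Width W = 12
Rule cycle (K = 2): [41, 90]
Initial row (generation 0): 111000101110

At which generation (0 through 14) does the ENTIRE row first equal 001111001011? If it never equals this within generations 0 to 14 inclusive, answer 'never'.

Gen 0: 111000101110
Gen 1 (rule 41): 100010011000
Gen 2 (rule 90): 010101111100
Gen 3 (rule 41): 001011000001
Gen 4 (rule 90): 010011100010
Gen 5 (rule 41): 000010001000
Gen 6 (rule 90): 000101010100
Gen 7 (rule 41): 110010101001
Gen 8 (rule 90): 111100000110
Gen 9 (rule 41): 100001110100
Gen 10 (rule 90): 010011010010
Gen 11 (rule 41): 000010100000
Gen 12 (rule 90): 000100010000
Gen 13 (rule 41): 110001000111
Gen 14 (rule 90): 111010101101

Answer: never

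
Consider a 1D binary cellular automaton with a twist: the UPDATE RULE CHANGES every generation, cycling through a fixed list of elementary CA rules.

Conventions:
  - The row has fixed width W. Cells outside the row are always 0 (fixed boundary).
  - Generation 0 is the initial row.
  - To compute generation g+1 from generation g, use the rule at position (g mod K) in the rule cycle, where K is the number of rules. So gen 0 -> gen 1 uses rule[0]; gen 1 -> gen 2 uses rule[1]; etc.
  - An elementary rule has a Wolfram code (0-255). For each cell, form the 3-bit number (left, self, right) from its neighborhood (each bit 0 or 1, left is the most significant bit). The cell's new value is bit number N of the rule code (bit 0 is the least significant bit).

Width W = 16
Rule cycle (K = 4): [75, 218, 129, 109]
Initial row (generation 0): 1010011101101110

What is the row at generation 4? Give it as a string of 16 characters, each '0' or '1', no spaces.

Gen 0: 1010011101101110
Gen 1 (rule 75): 0000110101101010
Gen 2 (rule 218): 0001110001100001
Gen 3 (rule 129): 1100100100001100
Gen 4 (rule 109): 1100100101101101

Answer: 1100100101101101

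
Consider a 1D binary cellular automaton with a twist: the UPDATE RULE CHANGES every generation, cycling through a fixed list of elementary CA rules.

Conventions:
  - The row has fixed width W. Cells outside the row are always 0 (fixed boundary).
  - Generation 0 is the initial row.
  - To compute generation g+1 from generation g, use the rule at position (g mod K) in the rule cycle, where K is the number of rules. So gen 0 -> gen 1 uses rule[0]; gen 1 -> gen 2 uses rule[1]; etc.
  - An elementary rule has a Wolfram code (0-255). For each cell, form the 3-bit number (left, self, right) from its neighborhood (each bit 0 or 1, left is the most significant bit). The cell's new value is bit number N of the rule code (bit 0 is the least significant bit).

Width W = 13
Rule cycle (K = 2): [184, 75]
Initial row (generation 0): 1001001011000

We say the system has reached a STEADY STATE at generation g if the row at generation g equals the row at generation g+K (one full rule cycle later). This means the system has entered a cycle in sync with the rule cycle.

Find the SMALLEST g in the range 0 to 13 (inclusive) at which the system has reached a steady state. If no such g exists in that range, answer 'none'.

Gen 0: 1001001011000
Gen 1 (rule 184): 0100100110100
Gen 2 (rule 75): 1001001110001
Gen 3 (rule 184): 0100101101000
Gen 4 (rule 75): 1001001100011
Gen 5 (rule 184): 0100101010010
Gen 6 (rule 75): 1001000000100
Gen 7 (rule 184): 0100100000010
Gen 8 (rule 75): 1001001111100
Gen 9 (rule 184): 0100101111010
Gen 10 (rule 75): 1001001001000
Gen 11 (rule 184): 0100100100100
Gen 12 (rule 75): 1001001001001
Gen 13 (rule 184): 0100100100100
Gen 14 (rule 75): 1001001001001
Gen 15 (rule 184): 0100100100100

Answer: 11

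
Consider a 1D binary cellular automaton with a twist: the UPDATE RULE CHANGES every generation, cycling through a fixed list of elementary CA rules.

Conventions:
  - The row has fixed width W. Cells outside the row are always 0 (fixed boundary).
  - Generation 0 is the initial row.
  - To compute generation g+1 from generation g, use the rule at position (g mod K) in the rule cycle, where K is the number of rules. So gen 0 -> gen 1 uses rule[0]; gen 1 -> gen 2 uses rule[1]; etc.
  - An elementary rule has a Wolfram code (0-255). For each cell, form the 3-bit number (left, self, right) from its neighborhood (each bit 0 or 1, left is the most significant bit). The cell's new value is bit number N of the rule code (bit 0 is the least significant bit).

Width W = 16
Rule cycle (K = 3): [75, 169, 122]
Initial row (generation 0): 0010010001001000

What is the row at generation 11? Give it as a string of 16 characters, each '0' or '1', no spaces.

Gen 0: 0010010001001000
Gen 1 (rule 75): 1100100110010011
Gen 2 (rule 169): 1000000100000010
Gen 3 (rule 122): 0100001010000101
Gen 4 (rule 75): 1001110000111000
Gen 5 (rule 169): 0001100110110011
Gen 6 (rule 122): 0011111111111111
Gen 7 (rule 75): 1110000000000001
Gen 8 (rule 169): 1100111111111100
Gen 9 (rule 122): 1111100000000110
Gen 10 (rule 75): 1000101111111110
Gen 11 (rule 169): 0010011111111100

Answer: 0010011111111100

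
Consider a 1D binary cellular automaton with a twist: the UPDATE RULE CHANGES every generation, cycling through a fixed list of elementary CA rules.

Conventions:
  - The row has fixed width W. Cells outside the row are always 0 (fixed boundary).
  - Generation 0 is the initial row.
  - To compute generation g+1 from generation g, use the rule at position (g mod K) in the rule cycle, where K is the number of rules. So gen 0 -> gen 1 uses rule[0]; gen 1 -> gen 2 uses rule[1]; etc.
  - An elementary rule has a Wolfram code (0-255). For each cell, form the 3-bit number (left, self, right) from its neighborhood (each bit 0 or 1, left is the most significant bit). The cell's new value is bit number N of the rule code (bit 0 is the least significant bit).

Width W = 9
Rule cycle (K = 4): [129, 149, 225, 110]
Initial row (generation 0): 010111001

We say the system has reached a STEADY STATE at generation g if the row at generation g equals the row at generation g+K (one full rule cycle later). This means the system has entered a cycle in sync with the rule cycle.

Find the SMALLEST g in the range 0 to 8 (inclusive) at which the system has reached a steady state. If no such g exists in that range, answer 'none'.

Answer: 1

Derivation:
Gen 0: 010111001
Gen 1 (rule 129): 000010000
Gen 2 (rule 149): 111011111
Gen 3 (rule 225): 011101111
Gen 4 (rule 110): 110111001
Gen 5 (rule 129): 000010000
Gen 6 (rule 149): 111011111
Gen 7 (rule 225): 011101111
Gen 8 (rule 110): 110111001
Gen 9 (rule 129): 000010000
Gen 10 (rule 149): 111011111
Gen 11 (rule 225): 011101111
Gen 12 (rule 110): 110111001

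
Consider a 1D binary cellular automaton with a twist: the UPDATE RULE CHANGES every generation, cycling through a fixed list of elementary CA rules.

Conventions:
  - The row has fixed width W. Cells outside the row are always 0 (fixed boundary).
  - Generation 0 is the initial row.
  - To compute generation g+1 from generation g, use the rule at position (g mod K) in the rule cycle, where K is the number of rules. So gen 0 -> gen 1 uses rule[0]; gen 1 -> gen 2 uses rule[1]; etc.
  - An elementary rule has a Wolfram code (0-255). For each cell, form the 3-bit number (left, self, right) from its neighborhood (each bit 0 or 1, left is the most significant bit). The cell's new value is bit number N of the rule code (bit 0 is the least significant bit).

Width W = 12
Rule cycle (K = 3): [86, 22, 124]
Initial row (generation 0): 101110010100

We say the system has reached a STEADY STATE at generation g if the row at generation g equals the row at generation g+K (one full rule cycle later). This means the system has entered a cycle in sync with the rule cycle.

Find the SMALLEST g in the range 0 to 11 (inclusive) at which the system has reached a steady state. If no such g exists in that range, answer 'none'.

Gen 0: 101110010100
Gen 1 (rule 86): 100011110110
Gen 2 (rule 22): 110100000001
Gen 3 (rule 124): 111110000001
Gen 4 (rule 86): 000011000011
Gen 5 (rule 22): 000100100100
Gen 6 (rule 124): 000110110110
Gen 7 (rule 86): 001010010011
Gen 8 (rule 22): 011011111100
Gen 9 (rule 124): 011110000110
Gen 10 (rule 86): 100011001011
Gen 11 (rule 22): 110100111000
Gen 12 (rule 124): 111110101100
Gen 13 (rule 86): 000010100110
Gen 14 (rule 22): 000110111001

Answer: none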